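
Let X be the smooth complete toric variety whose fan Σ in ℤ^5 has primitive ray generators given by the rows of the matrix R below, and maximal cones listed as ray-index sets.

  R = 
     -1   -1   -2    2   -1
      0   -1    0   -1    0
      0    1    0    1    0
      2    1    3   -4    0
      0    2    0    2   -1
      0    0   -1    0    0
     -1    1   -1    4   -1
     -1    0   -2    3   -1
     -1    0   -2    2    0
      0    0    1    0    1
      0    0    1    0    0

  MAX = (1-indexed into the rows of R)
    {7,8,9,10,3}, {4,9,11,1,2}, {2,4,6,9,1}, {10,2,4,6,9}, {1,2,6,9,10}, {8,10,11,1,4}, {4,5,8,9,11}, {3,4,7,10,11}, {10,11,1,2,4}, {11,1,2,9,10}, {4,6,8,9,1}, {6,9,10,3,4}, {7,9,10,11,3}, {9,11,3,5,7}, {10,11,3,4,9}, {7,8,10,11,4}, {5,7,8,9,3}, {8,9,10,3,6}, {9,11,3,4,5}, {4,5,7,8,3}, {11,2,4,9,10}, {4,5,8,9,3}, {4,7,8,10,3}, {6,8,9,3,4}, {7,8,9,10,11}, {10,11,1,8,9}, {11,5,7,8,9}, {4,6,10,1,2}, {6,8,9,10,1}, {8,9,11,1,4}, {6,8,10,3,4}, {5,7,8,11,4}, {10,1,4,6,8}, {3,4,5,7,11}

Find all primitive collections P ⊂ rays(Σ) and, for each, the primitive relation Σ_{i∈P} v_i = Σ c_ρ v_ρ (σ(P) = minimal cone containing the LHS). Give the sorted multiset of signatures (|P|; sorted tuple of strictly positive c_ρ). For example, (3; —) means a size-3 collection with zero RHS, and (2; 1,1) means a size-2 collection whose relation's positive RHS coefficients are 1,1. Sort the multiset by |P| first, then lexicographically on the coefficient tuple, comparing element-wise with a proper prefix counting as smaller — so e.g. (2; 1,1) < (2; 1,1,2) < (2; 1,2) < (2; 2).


Σ has 15 primitive collections:

  P = {2,3}:  v_{2} + v_{3} = 0  ⇒ sig = (2; —)
  P = {6,11}:  v_{6} + v_{11} = 0  ⇒ sig = (2; —)
  P = {1,3}:  v_{1} + v_{3} = v_{8}  ⇒ sig = (2; 1)
  P = {2,8}:  v_{2} + v_{8} = v_{1}  ⇒ sig = (2; 1)
  P = {2,7}:  v_{2} + v_{7} = v_{8} + v_{11}  ⇒ sig = (2; 1,1)
  P = {6,7}:  v_{6} + v_{7} = v_{3} + v_{8}  ⇒ sig = (2; 1,1)
  P = {2,5}:  v_{2} + v_{5} = v_{4} + v_{8} + v_{9} + v_{11}  ⇒ sig = (2; 1,1,1,1)
  P = {5,6}:  v_{5} + v_{6} = v_{3} + v_{4} + v_{8} + v_{9}  ⇒ sig = (2; 1,1,1,1)
  P = {1,5}:  v_{1} + v_{5} = v_{4} + 2·v_{8} + v_{9} + v_{11}  ⇒ sig = (2; 1,1,1,2)
  P = {1,7}:  v_{1} + v_{7} = 2·v_{8} + v_{11}  ⇒ sig = (2; 1,2)
  P = {5,10}:  v_{5} + v_{10} = 2·v_{3} + v_{11}  ⇒ sig = (2; 1,2)
  P = {3,8,11}:  v_{3} + v_{8} + v_{11} = v_{7}  ⇒ sig = (3; 1)
  P = {4,7,9}:  v_{4} + v_{7} + v_{9} = v_{5}  ⇒ sig = (3; 1)
  P = {1,4,9,10}:  v_{1} + v_{4} + v_{9} + v_{10} = 0  ⇒ sig = (4; —)
  P = {4,8,9,10}:  v_{4} + v_{8} + v_{9} + v_{10} = v_{3}  ⇒ sig = (4; 1)

so the primitive-relation signature multiset is
{ (2; —) ×2,  (2; 1) ×2,  (2; 1,1) ×2,  (2; 1,1,1,1) ×2,  (2; 1,1,1,2),  (2; 1,2) ×2,  (3; 1) ×2,  (4; —),  (4; 1) }


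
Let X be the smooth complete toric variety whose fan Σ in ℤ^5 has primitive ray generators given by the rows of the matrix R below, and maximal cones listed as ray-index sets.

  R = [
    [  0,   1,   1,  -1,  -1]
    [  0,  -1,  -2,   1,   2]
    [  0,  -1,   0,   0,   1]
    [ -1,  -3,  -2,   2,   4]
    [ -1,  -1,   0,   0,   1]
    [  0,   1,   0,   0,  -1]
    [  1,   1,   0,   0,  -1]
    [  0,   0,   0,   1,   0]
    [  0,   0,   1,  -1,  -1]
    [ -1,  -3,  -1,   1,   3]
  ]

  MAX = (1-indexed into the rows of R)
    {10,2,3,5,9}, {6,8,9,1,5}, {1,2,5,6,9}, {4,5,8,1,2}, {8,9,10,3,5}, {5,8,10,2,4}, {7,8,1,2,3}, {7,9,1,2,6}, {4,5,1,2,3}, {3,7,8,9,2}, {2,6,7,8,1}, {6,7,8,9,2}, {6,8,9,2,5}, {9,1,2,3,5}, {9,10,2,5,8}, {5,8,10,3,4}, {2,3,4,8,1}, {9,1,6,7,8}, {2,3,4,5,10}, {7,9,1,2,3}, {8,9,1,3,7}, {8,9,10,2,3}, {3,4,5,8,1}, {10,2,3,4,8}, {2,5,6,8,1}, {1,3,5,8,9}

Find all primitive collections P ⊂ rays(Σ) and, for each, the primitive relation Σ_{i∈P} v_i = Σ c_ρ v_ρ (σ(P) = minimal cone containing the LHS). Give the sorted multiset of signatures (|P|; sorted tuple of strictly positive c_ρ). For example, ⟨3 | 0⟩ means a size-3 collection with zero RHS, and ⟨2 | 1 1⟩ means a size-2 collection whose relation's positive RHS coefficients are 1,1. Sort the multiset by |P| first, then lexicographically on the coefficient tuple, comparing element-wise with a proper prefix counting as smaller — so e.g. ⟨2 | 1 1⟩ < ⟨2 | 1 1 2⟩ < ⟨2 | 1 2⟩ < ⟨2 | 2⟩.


Minimal non-faces — 10 found among 10 rays, 26 max cones:

  • {3,6}:  v_{3} + v_{6} = 0  →  sig = ⟨2 | 0⟩
  • {5,7}:  v_{5} + v_{7} = 0  →  sig = ⟨2 | 0⟩
  • {4,9}:  v_{4} + v_{9} = v_{10}  →  sig = ⟨2 | 1⟩
  • {1,10}:  v_{1} + v_{10} = v_{3} + v_{5}  →  sig = ⟨2 | 1 1⟩
  • {4,6}:  v_{4} + v_{6} = v_{2} + v_{5} + v_{8}  →  sig = ⟨2 | 1 1 1⟩
  • {4,7}:  v_{4} + v_{7} = v_{2} + v_{3} + v_{8}  →  sig = ⟨2 | 1 1 1⟩
  • {6,10}:  v_{6} + v_{10} = v_{2} + v_{5} + v_{8} + v_{9}  →  sig = ⟨2 | 1 1 1 1⟩
  • {7,10}:  v_{7} + v_{10} = v_{2} + v_{3} + v_{8} + v_{9}  →  sig = ⟨2 | 1 1 1 1⟩
  • {1,2,8,9}:  v_{1} + v_{2} + v_{8} + v_{9} = 0  →  sig = ⟨4 | 0⟩
  • {2,3,5,8}:  v_{2} + v_{3} + v_{5} + v_{8} = v_{4}  →  sig = ⟨4 | 1⟩

so the primitive-relation signature multiset is
    ⟨2 | 0⟩
    ⟨2 | 0⟩
    ⟨2 | 1⟩
    ⟨2 | 1 1⟩
    ⟨2 | 1 1 1⟩
    ⟨2 | 1 1 1⟩
    ⟨2 | 1 1 1 1⟩
    ⟨2 | 1 1 1 1⟩
    ⟨4 | 0⟩
    ⟨4 | 1⟩


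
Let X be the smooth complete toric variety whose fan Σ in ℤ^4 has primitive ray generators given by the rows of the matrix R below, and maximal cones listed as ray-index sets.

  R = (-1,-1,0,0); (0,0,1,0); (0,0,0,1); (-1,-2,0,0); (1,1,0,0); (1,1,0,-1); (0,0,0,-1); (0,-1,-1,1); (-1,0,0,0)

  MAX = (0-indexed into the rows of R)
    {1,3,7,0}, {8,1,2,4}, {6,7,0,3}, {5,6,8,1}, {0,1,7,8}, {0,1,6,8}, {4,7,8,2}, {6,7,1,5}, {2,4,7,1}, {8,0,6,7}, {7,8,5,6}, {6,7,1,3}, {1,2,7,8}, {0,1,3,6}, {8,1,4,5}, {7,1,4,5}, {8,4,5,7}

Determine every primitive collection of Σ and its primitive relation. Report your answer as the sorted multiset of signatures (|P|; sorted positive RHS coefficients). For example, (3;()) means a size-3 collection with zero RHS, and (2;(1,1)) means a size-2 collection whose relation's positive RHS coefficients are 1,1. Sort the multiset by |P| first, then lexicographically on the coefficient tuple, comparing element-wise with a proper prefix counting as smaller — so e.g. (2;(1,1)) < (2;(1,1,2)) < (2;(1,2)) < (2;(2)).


14 collections generate NE(X_Σ); each relation:

  P = {0,4}:  v_{0} + v_{4} = 0 ; sig = (2;())
  P = {2,6}:  v_{2} + v_{6} = 0 ; sig = (2;())
  P = {0,5}:  v_{0} + v_{5} = v_{6} ; sig = (2;(1))
  P = {2,5}:  v_{2} + v_{5} = v_{4} ; sig = (2;(1))
  P = {4,6}:  v_{4} + v_{6} = v_{5} ; sig = (2;(1))
  P = {0,2}:  v_{0} + v_{2} = v_{1} + v_{7} + v_{8} ; sig = (2;(1,1,1))
  P = {2,3}:  v_{2} + v_{3} = v_{0} + v_{1} + v_{7} ; sig = (2;(1,1,1))
  P = {3,4}:  v_{3} + v_{4} = v_{1} + v_{6} + v_{7} ; sig = (2;(1,1,1))
  P = {3,5}:  v_{3} + v_{5} = v_{1} + 2·v_{6} + v_{7} ; sig = (2;(1,1,2))
  P = {3,8}:  v_{3} + v_{8} = 2·v_{0} ; sig = (2;(2))
  P = {1,5,7,8}:  v_{1} + v_{5} + v_{7} + v_{8} = 0 ; sig = (4;())
  P = {0,1,6,7}:  v_{0} + v_{1} + v_{6} + v_{7} = v_{3} ; sig = (4;(1))
  P = {1,4,7,8}:  v_{1} + v_{4} + v_{7} + v_{8} = v_{2} ; sig = (4;(1))
  P = {1,6,7,8}:  v_{1} + v_{6} + v_{7} + v_{8} = v_{0} ; sig = (4;(1))

Signatures (|P|; sorted positive RHS coefficients), sorted:
[(2;()), (2;()), (2;(1)), (2;(1)), (2;(1)), (2;(1,1,1)), (2;(1,1,1)), (2;(1,1,1)), (2;(1,1,2)), (2;(2)), (4;()), (4;(1)), (4;(1)), (4;(1))]


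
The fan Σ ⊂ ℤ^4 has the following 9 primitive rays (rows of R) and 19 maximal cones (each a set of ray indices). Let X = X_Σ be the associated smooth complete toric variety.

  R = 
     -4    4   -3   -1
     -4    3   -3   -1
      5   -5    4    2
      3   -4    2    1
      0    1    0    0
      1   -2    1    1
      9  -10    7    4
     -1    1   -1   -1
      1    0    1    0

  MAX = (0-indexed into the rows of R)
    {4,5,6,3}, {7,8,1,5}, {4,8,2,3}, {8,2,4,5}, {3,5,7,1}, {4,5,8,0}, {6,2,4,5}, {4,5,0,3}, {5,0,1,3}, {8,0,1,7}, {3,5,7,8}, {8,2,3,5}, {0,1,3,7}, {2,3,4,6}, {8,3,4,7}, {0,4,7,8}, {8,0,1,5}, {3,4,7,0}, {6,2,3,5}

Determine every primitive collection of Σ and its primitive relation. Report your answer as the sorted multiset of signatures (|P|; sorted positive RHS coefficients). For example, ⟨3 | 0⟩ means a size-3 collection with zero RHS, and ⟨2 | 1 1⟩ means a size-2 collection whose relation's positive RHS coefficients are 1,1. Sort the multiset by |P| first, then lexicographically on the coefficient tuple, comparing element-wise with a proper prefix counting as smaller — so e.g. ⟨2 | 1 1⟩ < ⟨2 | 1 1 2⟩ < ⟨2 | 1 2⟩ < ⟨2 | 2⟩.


14 minimal non-faces of Δ(Σ) (on 9 rays):

  {1,2}:  v_{1} + v_{2} = v_{5} ; sig = ⟨2 | 1⟩
  {1,4}:  v_{1} + v_{4} = v_{0} ; sig = ⟨2 | 1⟩
  {0,2}:  v_{0} + v_{2} = v_{4} + v_{5} ; sig = ⟨2 | 1 1⟩
  {2,7}:  v_{2} + v_{7} = v_{3} + v_{8} ; sig = ⟨2 | 1 1⟩
  {6,7}:  v_{6} + v_{7} = v_{2} + v_{3} ; sig = ⟨2 | 1 1⟩
  {1,6}:  v_{1} + v_{6} = v_{3} + v_{4} + 2·v_{5} ; sig = ⟨2 | 1 1 2⟩
  {0,6}:  v_{0} + v_{6} = v_{3} + 2·v_{4} + 2·v_{5} ; sig = ⟨2 | 1 2 2⟩
  {6,8}:  v_{6} + v_{8} = 2·v_{2} ; sig = ⟨2 | 2⟩
  {0,3,8}:  v_{0} + v_{3} + v_{8} = 0 ; sig = ⟨3 | 0⟩
  {4,5,7}:  v_{4} + v_{5} + v_{7} = 0 ; sig = ⟨3 | 0⟩
  {0,5,7}:  v_{0} + v_{5} + v_{7} = v_{1} ; sig = ⟨3 | 1⟩
  {1,3,8}:  v_{1} + v_{3} + v_{8} = v_{5} + v_{7} ; sig = ⟨3 | 1 1⟩
  {2,3,4,5}:  v_{2} + v_{3} + v_{4} + v_{5} = v_{6} ; sig = ⟨4 | 1⟩
  {3,4,5,8}:  v_{3} + v_{4} + v_{5} + v_{8} = v_{2} ; sig = ⟨4 | 1⟩

Hence PRS(X_Σ) =
{ ⟨2 | 1⟩ ×2,  ⟨2 | 1 1⟩ ×3,  ⟨2 | 1 1 2⟩,  ⟨2 | 1 2 2⟩,  ⟨2 | 2⟩,  ⟨3 | 0⟩ ×2,  ⟨3 | 1⟩,  ⟨3 | 1 1⟩,  ⟨4 | 1⟩ ×2 }


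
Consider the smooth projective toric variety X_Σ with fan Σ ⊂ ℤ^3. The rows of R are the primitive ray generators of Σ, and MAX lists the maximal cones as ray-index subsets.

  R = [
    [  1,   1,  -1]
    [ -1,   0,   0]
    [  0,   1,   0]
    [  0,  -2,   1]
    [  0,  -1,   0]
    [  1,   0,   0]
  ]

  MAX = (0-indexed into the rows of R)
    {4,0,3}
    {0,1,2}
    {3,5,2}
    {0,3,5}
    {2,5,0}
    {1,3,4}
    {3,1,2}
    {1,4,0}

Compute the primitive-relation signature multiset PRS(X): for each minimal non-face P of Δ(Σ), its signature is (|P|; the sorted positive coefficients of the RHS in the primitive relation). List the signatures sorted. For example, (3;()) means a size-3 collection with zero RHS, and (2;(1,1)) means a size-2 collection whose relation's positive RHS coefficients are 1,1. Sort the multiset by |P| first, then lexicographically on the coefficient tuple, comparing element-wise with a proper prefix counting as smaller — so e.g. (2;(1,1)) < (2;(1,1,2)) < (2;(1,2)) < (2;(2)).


|primitive collections| = 5. Relations:

  P={1,5}:  v_{1} + v_{5} = 0 ; sig = (2;())
  P={2,4}:  v_{2} + v_{4} = 0 ; sig = (2;())
  P={4,5}:  v_{4} + v_{5} = v_{0} + v_{3} ; sig = (2;(1,1))
  P={0,1,3}:  v_{0} + v_{1} + v_{3} = v_{4} ; sig = (3;(1))
  P={0,2,3}:  v_{0} + v_{2} + v_{3} = v_{5} ; sig = (3;(1))

Hence PRS(X_Σ) =
{ (2;()) ×2,  (2;(1,1)),  (3;(1)) ×2 }


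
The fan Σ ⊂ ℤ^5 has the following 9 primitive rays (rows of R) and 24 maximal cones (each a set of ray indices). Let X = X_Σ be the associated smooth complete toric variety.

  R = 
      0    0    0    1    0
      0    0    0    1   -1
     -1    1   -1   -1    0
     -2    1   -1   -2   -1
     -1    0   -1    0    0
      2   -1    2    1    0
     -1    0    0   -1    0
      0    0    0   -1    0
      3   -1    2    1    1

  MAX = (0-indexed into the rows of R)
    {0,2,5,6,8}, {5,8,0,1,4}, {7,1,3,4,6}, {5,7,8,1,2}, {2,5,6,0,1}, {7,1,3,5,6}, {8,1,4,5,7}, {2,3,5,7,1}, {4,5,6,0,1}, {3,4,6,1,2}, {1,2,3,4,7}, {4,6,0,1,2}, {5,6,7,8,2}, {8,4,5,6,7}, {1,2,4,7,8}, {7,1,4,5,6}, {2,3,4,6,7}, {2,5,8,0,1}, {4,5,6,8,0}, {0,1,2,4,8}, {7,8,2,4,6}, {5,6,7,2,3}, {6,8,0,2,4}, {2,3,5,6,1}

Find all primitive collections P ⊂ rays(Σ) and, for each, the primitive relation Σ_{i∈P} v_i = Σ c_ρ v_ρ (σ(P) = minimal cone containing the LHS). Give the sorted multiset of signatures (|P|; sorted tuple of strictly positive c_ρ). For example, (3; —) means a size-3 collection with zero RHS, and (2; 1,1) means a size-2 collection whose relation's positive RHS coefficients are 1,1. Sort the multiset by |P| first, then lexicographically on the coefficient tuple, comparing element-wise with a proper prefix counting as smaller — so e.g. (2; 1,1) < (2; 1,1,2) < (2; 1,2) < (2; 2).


|primitive collections| = 7. Relations:

  P = {0,7}:  v_{0} + v_{7} = 0  ⇒ sig = (2; —)
  P = {0,3}:  v_{0} + v_{3} = v_{1} + v_{2} + v_{6}  ⇒ sig = (2; 1,1,1)
  P = {3,8}:  v_{3} + v_{8} = v_{2} + v_{5} + v_{7}  ⇒ sig = (2; 1,1,1)
  P = {2,4,5}:  v_{2} + v_{4} + v_{5} = 0  ⇒ sig = (3; —)
  P = {1,6,8}:  v_{1} + v_{6} + v_{8} = v_{5}  ⇒ sig = (3; 1)
  P = {3,4,5}:  v_{3} + v_{4} + v_{5} = v_{1} + v_{6} + v_{7}  ⇒ sig = (3; 1,1,1)
  P = {1,2,6,7}:  v_{1} + v_{2} + v_{6} + v_{7} = v_{3}  ⇒ sig = (4; 1)

Sorted signature multiset PRS(X):
[(2; —), (2; 1,1,1), (2; 1,1,1), (3; —), (3; 1), (3; 1,1,1), (4; 1)]


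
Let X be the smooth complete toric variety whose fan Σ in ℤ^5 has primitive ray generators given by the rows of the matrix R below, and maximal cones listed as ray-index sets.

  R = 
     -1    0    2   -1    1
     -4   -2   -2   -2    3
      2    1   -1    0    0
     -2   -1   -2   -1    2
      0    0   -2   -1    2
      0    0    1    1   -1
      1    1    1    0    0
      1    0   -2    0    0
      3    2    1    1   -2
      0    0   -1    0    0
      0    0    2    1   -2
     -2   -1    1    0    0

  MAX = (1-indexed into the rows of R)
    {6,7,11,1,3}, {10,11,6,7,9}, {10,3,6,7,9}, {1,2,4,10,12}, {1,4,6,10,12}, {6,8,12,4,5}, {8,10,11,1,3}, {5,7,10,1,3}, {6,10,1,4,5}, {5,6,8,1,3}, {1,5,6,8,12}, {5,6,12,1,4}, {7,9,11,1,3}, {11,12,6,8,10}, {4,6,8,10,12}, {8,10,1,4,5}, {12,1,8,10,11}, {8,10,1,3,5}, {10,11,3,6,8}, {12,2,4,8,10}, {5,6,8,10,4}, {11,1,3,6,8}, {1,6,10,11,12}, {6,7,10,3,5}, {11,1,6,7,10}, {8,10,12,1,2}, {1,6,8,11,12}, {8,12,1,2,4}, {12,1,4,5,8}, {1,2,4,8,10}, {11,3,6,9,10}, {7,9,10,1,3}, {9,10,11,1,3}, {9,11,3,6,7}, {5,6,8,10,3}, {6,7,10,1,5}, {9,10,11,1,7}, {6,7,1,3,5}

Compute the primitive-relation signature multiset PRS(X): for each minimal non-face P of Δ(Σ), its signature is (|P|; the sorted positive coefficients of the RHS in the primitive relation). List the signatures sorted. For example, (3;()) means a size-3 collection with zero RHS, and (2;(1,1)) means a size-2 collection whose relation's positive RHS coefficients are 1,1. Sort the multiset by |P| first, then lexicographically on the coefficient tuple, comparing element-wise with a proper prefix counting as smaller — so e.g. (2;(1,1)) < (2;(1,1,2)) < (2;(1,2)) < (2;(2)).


24 collections generate NE(X_Σ); each relation:

  {3,12}:  v_{3} + v_{12} = 0 ; sig = (2;())
  {5,11}:  v_{5} + v_{11} = 0 ; sig = (2;())
  {7,8}:  v_{7} + v_{8} = v_{3} ; sig = (2;(1))
  {2,6}:  v_{2} + v_{6} = v_{4} + v_{12} ; sig = (2;(1,1))
  {3,4}:  v_{3} + v_{4} = v_{5} + v_{10} ; sig = (2;(1,1))
  {4,11}:  v_{4} + v_{11} = v_{10} + v_{12} ; sig = (2;(1,1))
  {2,7}:  v_{2} + v_{7} = v_{1} + v_{4} + v_{10} ; sig = (2;(1,1,1))
  {5,9}:  v_{5} + v_{9} = v_{3} + v_{7} + v_{10} ; sig = (2;(1,1,1))
  {7,12}:  v_{7} + v_{12} = v_{1} + v_{6} + v_{10} ; sig = (2;(1,1,1))
  {9,12}:  v_{9} + v_{12} = v_{7} + v_{10} + v_{11} ; sig = (2;(1,1,1))
  {2,3}:  v_{2} + v_{3} = v_{1} + v_{4} + v_{8} + v_{10} ; sig = (2;(1,1,1,1))
  {4,7}:  v_{4} + v_{7} = v_{1} + v_{5} + v_{6} + 2·v_{10} ; sig = (2;(1,1,1,2))
  {2,5}:  v_{2} + v_{5} = v_{1} + 2·v_{4} + v_{8} ; sig = (2;(1,1,2))
  {8,9}:  v_{8} + v_{9} = 2·v_{3} + v_{10} + v_{11} ; sig = (2;(1,1,2))
  {2,11}:  v_{2} + v_{11} = v_{1} + v_{8} + 2·v_{10} + 2·v_{12} ; sig = (2;(1,1,2,2))
  {4,9}:  v_{4} + v_{9} = v_{7} + 2·v_{10} ; sig = (2;(1,2))
  {2,9}:  v_{2} + v_{9} = v_{1} + 3·v_{10} ; sig = (2;(1,3))
  {5,10,12}:  v_{5} + v_{10} + v_{12} = v_{4} ; sig = (3;(1))
  {1,6,9}:  v_{1} + v_{6} + v_{9} = 2·v_{7} + v_{11} ; sig = (3;(1,2))
  {1,6,8,10}:  v_{1} + v_{6} + v_{8} + v_{10} = 0 ; sig = (4;())
  {1,3,6,10}:  v_{1} + v_{3} + v_{6} + v_{10} = v_{7} ; sig = (4;(1))
  {3,7,10,11}:  v_{3} + v_{7} + v_{10} + v_{11} = v_{9} ; sig = (4;(1))
  {1,4,6,8}:  v_{1} + v_{4} + v_{6} + v_{8} = v_{5} + v_{12} ; sig = (4;(1,1))
  {1,4,8,10,12}:  v_{1} + v_{4} + v_{8} + v_{10} + v_{12} = v_{2} ; sig = (5;(1))

Sorted signature multiset PRS(X):
{ (2;()) ×2,  (2;(1)),  (2;(1,1)) ×3,  (2;(1,1,1)) ×4,  (2;(1,1,1,1)),  (2;(1,1,1,2)),  (2;(1,1,2)) ×2,  (2;(1,1,2,2)),  (2;(1,2)),  (2;(1,3)),  (3;(1)),  (3;(1,2)),  (4;()),  (4;(1)) ×2,  (4;(1,1)),  (5;(1)) }


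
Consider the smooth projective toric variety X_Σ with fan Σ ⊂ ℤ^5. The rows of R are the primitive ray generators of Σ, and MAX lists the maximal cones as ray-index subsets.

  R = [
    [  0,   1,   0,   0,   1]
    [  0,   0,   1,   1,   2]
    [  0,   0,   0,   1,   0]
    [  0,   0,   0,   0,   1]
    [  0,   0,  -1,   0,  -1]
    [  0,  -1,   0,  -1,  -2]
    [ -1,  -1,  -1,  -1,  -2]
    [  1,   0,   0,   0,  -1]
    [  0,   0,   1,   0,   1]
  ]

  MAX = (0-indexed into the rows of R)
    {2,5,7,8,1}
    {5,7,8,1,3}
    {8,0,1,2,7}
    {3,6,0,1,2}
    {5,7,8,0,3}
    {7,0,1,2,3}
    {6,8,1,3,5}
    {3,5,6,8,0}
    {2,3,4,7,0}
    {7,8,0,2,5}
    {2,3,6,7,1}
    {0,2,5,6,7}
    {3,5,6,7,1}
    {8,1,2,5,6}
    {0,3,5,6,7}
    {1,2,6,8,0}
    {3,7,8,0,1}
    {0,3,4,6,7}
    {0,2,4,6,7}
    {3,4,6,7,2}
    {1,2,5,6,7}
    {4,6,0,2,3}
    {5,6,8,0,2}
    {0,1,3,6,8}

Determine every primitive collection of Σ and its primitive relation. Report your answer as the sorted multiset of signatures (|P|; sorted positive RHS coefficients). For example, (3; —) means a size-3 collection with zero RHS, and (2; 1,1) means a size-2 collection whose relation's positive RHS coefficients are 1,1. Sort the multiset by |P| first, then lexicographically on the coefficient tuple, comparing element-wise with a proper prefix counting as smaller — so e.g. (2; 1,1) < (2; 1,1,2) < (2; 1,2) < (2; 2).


Primitive collections (9):

  {4,8}:  v_{4} + v_{8} = 0  so sig = (2; —)
  {1,4}:  v_{1} + v_{4} = v_{2} + v_{3}  so sig = (2; 1,1)
  {4,5}:  v_{4} + v_{5} = v_{6} + v_{7}  so sig = (2; 1,1)
  {0,1,5}:  v_{0} + v_{1} + v_{5} = v_{8}  so sig = (3; 1)
  {2,3,8}:  v_{2} + v_{3} + v_{8} = v_{1}  so sig = (3; 1)
  {6,7,8}:  v_{6} + v_{7} + v_{8} = v_{5}  so sig = (3; 1)
  {2,3,5}:  v_{2} + v_{3} + v_{5} = v_{1} + v_{6} + v_{7}  so sig = (3; 1,1,1)
  {0,1,6,7}:  v_{0} + v_{1} + v_{6} + v_{7} = 0  so sig = (4; —)
  {0,2,3,6,7}:  v_{0} + v_{2} + v_{3} + v_{6} + v_{7} = v_{4}  so sig = (5; 1)

Signatures (|P|; sorted positive RHS coefficients), sorted:
    |P|=2: 3 collections, coeffs (), (1,1), (1,1)
    |P|=3: 4 collections, coeffs (1), (1), (1), (1,1,1)
    |P|=4: 1 collection, coeffs ()
    |P|=5: 1 collection, coeffs (1)


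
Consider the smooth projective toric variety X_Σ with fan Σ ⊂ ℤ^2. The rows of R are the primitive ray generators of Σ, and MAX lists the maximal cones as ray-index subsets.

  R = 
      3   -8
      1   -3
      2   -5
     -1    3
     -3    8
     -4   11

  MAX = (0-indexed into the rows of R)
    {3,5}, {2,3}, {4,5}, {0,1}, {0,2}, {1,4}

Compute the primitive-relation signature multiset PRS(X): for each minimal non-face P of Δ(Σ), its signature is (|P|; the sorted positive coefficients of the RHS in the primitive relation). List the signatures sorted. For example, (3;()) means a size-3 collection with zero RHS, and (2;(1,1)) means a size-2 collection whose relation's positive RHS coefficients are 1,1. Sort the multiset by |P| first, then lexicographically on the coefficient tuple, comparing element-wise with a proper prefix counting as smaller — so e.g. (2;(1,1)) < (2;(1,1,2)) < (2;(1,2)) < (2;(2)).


9 collections generate NE(X_Σ); each relation:

  • {0,4}:  v_{0} + v_{4} = 0  so sig = (2;())
  • {1,3}:  v_{1} + v_{3} = 0  so sig = (2;())
  • {0,3}:  v_{0} + v_{3} = v_{2}  so sig = (2;(1))
  • {0,5}:  v_{0} + v_{5} = v_{3}  so sig = (2;(1))
  • {1,2}:  v_{1} + v_{2} = v_{0}  so sig = (2;(1))
  • {1,5}:  v_{1} + v_{5} = v_{4}  so sig = (2;(1))
  • {2,4}:  v_{2} + v_{4} = v_{3}  so sig = (2;(1))
  • {3,4}:  v_{3} + v_{4} = v_{5}  so sig = (2;(1))
  • {2,5}:  v_{2} + v_{5} = 2·v_{3}  so sig = (2;(2))

Sorted signature multiset PRS(X):
{ (2;()) ×2,  (2;(1)) ×6,  (2;(2)) }


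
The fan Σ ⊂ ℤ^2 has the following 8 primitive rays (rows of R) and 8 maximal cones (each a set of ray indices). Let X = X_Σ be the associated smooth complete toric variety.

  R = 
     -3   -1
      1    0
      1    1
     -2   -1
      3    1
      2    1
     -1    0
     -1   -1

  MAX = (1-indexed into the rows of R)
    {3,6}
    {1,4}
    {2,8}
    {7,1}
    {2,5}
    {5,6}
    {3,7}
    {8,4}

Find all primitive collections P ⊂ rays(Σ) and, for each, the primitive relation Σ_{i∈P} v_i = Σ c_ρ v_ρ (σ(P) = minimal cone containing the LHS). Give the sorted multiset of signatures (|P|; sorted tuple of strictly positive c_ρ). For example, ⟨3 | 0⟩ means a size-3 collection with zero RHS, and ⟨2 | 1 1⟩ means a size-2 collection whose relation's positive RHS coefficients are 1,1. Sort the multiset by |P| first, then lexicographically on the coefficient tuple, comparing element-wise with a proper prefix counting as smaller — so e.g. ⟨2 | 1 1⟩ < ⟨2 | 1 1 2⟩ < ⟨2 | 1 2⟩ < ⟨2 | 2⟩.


20 minimal non-faces of Δ(Σ) (on 8 rays):

  P={1,5}:  v_{1} + v_{5} = 0  so sig = ⟨2 | 0⟩
  P={2,7}:  v_{2} + v_{7} = 0  so sig = ⟨2 | 0⟩
  P={3,8}:  v_{3} + v_{8} = 0  so sig = ⟨2 | 0⟩
  P={4,6}:  v_{4} + v_{6} = 0  so sig = ⟨2 | 0⟩
  P={1,2}:  v_{1} + v_{2} = v_{4}  so sig = ⟨2 | 1⟩
  P={1,6}:  v_{1} + v_{6} = v_{7}  so sig = ⟨2 | 1⟩
  P={2,3}:  v_{2} + v_{3} = v_{6}  so sig = ⟨2 | 1⟩
  P={2,4}:  v_{2} + v_{4} = v_{8}  so sig = ⟨2 | 1⟩
  P={2,6}:  v_{2} + v_{6} = v_{5}  so sig = ⟨2 | 1⟩
  P={3,4}:  v_{3} + v_{4} = v_{7}  so sig = ⟨2 | 1⟩
  P={4,5}:  v_{4} + v_{5} = v_{2}  so sig = ⟨2 | 1⟩
  P={4,7}:  v_{4} + v_{7} = v_{1}  so sig = ⟨2 | 1⟩
  P={5,7}:  v_{5} + v_{7} = v_{6}  so sig = ⟨2 | 1⟩
  P={6,7}:  v_{6} + v_{7} = v_{3}  so sig = ⟨2 | 1⟩
  P={6,8}:  v_{6} + v_{8} = v_{2}  so sig = ⟨2 | 1⟩
  P={7,8}:  v_{7} + v_{8} = v_{4}  so sig = ⟨2 | 1⟩
  P={1,3}:  v_{1} + v_{3} = 2·v_{7}  so sig = ⟨2 | 2⟩
  P={1,8}:  v_{1} + v_{8} = 2·v_{4}  so sig = ⟨2 | 2⟩
  P={3,5}:  v_{3} + v_{5} = 2·v_{6}  so sig = ⟨2 | 2⟩
  P={5,8}:  v_{5} + v_{8} = 2·v_{2}  so sig = ⟨2 | 2⟩

so the primitive-relation signature multiset is
[⟨2 | 0⟩, ⟨2 | 0⟩, ⟨2 | 0⟩, ⟨2 | 0⟩, ⟨2 | 1⟩, ⟨2 | 1⟩, ⟨2 | 1⟩, ⟨2 | 1⟩, ⟨2 | 1⟩, ⟨2 | 1⟩, ⟨2 | 1⟩, ⟨2 | 1⟩, ⟨2 | 1⟩, ⟨2 | 1⟩, ⟨2 | 1⟩, ⟨2 | 1⟩, ⟨2 | 2⟩, ⟨2 | 2⟩, ⟨2 | 2⟩, ⟨2 | 2⟩]


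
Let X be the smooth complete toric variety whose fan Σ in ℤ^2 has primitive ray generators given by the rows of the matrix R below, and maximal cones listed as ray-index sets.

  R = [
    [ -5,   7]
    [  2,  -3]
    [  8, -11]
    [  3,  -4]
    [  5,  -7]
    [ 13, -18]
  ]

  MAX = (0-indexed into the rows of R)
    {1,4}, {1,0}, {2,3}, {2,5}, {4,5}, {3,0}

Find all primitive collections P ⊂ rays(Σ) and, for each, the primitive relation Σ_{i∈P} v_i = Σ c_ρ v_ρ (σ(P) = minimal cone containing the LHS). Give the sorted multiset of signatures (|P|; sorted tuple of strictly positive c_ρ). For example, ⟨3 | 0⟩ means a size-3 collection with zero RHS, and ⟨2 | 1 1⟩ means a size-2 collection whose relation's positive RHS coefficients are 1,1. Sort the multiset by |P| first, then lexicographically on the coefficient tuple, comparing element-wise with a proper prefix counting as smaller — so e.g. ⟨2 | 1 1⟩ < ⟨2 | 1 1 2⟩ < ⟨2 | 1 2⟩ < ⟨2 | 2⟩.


Minimal non-faces — 9 found among 6 rays, 6 max cones:

  P = {0,4}:  v_{0} + v_{4} = 0 ; sig = ⟨2 | 0⟩
  P = {0,2}:  v_{0} + v_{2} = v_{3} ; sig = ⟨2 | 1⟩
  P = {0,5}:  v_{0} + v_{5} = v_{2} ; sig = ⟨2 | 1⟩
  P = {1,3}:  v_{1} + v_{3} = v_{4} ; sig = ⟨2 | 1⟩
  P = {2,4}:  v_{2} + v_{4} = v_{5} ; sig = ⟨2 | 1⟩
  P = {3,4}:  v_{3} + v_{4} = v_{2} ; sig = ⟨2 | 1⟩
  P = {1,2}:  v_{1} + v_{2} = 2·v_{4} ; sig = ⟨2 | 2⟩
  P = {3,5}:  v_{3} + v_{5} = 2·v_{2} ; sig = ⟨2 | 2⟩
  P = {1,5}:  v_{1} + v_{5} = 3·v_{4} ; sig = ⟨2 | 3⟩

Hence PRS(X_Σ) =
    |P|=2: 9 collections, coeffs (), (1), (1), (1), (1), (1), (2), (2), (3)


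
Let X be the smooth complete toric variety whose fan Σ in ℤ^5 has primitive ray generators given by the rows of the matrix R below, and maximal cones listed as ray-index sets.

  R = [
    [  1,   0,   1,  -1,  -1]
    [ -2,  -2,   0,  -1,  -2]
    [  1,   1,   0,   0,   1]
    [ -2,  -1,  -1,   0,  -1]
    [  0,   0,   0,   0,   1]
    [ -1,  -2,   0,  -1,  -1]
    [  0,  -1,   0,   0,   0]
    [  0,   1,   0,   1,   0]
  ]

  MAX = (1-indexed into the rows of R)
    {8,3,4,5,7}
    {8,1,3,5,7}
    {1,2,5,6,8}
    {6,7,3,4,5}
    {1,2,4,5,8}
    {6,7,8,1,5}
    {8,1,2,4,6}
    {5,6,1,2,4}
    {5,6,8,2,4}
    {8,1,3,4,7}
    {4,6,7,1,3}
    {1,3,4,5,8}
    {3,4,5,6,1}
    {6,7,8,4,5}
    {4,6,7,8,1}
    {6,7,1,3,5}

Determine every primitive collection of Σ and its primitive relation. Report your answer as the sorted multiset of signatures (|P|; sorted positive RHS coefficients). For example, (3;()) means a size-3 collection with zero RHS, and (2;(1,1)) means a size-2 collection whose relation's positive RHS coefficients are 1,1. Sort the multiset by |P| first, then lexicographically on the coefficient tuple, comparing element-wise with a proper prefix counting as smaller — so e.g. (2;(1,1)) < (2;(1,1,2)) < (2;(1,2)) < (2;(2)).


Minimal non-faces — 5 found among 8 rays, 16 max cones:

  P = {2,3}:  v_{2} + v_{3} = v_{1} + v_{4} + v_{5}  so sig = (2;(1,1,1))
  P = {2,7}:  v_{2} + v_{7} = 2·v_{6} + v_{8}  so sig = (2;(1,2))
  P = {3,6,8}:  v_{3} + v_{6} + v_{8} = 0  so sig = (3;())
  P = {1,4,5,7}:  v_{1} + v_{4} + v_{5} + v_{7} = v_{6}  so sig = (4;(1))
  P = {1,4,5,6,8}:  v_{1} + v_{4} + v_{5} + v_{6} + v_{8} = v_{2}  so sig = (5;(1))

Signatures (|P|; sorted positive RHS coefficients), sorted:
{ (2;(1,1,1)),  (2;(1,2)),  (3;()),  (4;(1)),  (5;(1)) }


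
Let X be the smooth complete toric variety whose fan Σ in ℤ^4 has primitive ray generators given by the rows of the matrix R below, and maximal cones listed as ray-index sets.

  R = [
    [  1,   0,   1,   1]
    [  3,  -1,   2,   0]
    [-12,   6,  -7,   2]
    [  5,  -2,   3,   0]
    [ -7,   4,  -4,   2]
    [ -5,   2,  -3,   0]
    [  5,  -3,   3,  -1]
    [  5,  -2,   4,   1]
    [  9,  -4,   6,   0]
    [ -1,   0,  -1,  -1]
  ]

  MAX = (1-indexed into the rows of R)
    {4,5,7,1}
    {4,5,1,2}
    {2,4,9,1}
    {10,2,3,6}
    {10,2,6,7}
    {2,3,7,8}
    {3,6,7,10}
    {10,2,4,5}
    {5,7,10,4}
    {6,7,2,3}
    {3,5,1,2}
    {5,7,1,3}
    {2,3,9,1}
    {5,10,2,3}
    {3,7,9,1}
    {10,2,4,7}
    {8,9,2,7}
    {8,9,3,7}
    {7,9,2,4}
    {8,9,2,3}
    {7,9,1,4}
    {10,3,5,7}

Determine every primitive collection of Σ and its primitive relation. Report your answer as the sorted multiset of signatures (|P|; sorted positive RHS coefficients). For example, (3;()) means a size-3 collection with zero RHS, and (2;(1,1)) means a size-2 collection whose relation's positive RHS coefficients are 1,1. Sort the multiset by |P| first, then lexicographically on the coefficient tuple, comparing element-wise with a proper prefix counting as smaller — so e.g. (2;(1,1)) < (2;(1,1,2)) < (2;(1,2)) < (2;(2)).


Minimal non-faces — 17 found among 10 rays, 22 max cones:

  {1,10}:  v_{1} + v_{10} = 0 — sig = (2;())
  {4,6}:  v_{4} + v_{6} = 0 — sig = (2;())
  {3,4}:  v_{3} + v_{4} = v_{5} — sig = (2;(1))
  {5,6}:  v_{5} + v_{6} = v_{3} — sig = (2;(1))
  {4,8}:  v_{4} + v_{8} = v_{1} + v_{9} — sig = (2;(1,1))
  {9,10}:  v_{9} + v_{10} = v_{2} + v_{7} — sig = (2;(1,1))
  {1,6}:  v_{1} + v_{6} = v_{2} + v_{3} + v_{7} — sig = (2;(1,1,1))
  {5,8}:  v_{5} + v_{8} = v_{1} + v_{3} + v_{9} — sig = (2;(1,1,1))
  {1,8}:  v_{1} + v_{8} = v_{3} + 2·v_{9} — sig = (2;(1,2))
  {6,9}:  v_{6} + v_{9} = 2·v_{2} + v_{3} + 2·v_{7} — sig = (2;(1,2,2))
  {8,10}:  v_{8} + v_{10} = 2·v_{2} + v_{3} + 2·v_{7} — sig = (2;(1,2,2))
  {5,9}:  v_{5} + v_{9} = 2·v_{1} — sig = (2;(2))
  {6,8}:  v_{6} + v_{8} = 3·v_{2} + 2·v_{3} + 3·v_{7} — sig = (2;(2,3,3))
  {1,2,7}:  v_{1} + v_{2} + v_{7} = v_{9} — sig = (3;(1))
  {2,5,7}:  v_{2} + v_{5} + v_{7} = v_{1} — sig = (3;(1))
  {2,3,7,9}:  v_{2} + v_{3} + v_{7} + v_{9} = v_{8} — sig = (4;(1))
  {2,3,7,10}:  v_{2} + v_{3} + v_{7} + v_{10} = v_{6} — sig = (4;(1))

so the primitive-relation signature multiset is
    |P|=2: 13 collections, coeffs (), (), (1), (1), (1,1), (1,1), (1,1,1), (1,1,1), (1,2), (1,2,2), (1,2,2), (2), (2,3,3)
    |P|=3: 2 collections, coeffs (1), (1)
    |P|=4: 2 collections, coeffs (1), (1)


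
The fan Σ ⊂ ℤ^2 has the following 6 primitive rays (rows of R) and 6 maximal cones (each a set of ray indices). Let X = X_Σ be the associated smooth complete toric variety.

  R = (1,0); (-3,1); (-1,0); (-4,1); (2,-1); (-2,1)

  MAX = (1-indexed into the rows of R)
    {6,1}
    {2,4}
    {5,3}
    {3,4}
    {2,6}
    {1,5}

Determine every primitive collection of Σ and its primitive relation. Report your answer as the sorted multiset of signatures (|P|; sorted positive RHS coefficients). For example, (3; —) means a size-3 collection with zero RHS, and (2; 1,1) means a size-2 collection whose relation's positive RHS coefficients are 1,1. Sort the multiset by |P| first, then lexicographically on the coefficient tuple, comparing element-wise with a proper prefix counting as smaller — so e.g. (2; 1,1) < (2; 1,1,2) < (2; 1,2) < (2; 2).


Σ has 9 primitive collections:

  P = {1,3}:  v_{1} + v_{3} = 0  ⟹  sig = (2; —)
  P = {5,6}:  v_{5} + v_{6} = 0  ⟹  sig = (2; —)
  P = {1,2}:  v_{1} + v_{2} = v_{6}  ⟹  sig = (2; 1)
  P = {1,4}:  v_{1} + v_{4} = v_{2}  ⟹  sig = (2; 1)
  P = {2,3}:  v_{2} + v_{3} = v_{4}  ⟹  sig = (2; 1)
  P = {2,5}:  v_{2} + v_{5} = v_{3}  ⟹  sig = (2; 1)
  P = {3,6}:  v_{3} + v_{6} = v_{2}  ⟹  sig = (2; 1)
  P = {4,5}:  v_{4} + v_{5} = 2·v_{3}  ⟹  sig = (2; 2)
  P = {4,6}:  v_{4} + v_{6} = 2·v_{2}  ⟹  sig = (2; 2)

so the primitive-relation signature multiset is
[(2; —), (2; —), (2; 1), (2; 1), (2; 1), (2; 1), (2; 1), (2; 2), (2; 2)]


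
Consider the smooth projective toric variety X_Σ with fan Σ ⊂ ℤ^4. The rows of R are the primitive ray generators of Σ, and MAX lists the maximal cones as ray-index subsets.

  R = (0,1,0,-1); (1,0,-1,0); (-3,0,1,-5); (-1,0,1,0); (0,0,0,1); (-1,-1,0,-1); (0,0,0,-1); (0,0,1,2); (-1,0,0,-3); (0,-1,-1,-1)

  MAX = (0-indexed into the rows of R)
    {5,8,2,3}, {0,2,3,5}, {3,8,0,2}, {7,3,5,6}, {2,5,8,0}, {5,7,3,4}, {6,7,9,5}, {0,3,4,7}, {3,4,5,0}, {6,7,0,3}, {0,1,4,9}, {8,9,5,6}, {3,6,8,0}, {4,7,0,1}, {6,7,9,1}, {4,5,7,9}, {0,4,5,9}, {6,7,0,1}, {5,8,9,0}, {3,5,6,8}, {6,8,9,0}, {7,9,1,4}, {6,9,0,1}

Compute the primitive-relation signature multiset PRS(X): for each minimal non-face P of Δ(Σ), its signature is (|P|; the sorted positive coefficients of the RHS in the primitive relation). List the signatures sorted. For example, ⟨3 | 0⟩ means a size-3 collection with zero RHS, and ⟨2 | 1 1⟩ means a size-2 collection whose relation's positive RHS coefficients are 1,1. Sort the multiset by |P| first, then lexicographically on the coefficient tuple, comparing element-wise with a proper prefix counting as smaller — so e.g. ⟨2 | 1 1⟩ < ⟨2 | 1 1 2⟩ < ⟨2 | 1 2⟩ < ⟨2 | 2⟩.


Δ(Σ) — 10 vertices, 16 min non-faces:

  {1,3}:  v_{1} + v_{3} = 0 — sig = ⟨2 | 0⟩
  {4,6}:  v_{4} + v_{6} = 0 — sig = ⟨2 | 0⟩
  {1,5}:  v_{1} + v_{5} = v_{9} — sig = ⟨2 | 1⟩
  {3,9}:  v_{3} + v_{9} = v_{5} — sig = ⟨2 | 1⟩
  {4,8}:  v_{4} + v_{8} = v_{0} + v_{5} — sig = ⟨2 | 1 1⟩
  {7,8}:  v_{7} + v_{8} = v_{3} + v_{6} — sig = ⟨2 | 1 1⟩
  {1,2}:  v_{1} + v_{2} = v_{0} + v_{5} + v_{8} — sig = ⟨2 | 1 1 1⟩
  {1,8}:  v_{1} + v_{8} = v_{0} + v_{6} + v_{9} — sig = ⟨2 | 1 1 1⟩
  {2,9}:  v_{2} + v_{9} = v_{0} + 2·v_{5} + v_{8} — sig = ⟨2 | 1 1 2⟩
  {2,6}:  v_{2} + v_{6} = v_{3} + 2·v_{8} — sig = ⟨2 | 1 2⟩
  {2,7}:  v_{2} + v_{7} = 2·v_{3} + v_{8} — sig = ⟨2 | 1 2⟩
  {2,4}:  v_{2} + v_{4} = 2·v_{0} + v_{3} + 2·v_{5} — sig = ⟨2 | 1 2 2⟩
  {0,7,9}:  v_{0} + v_{7} + v_{9} = 0 — sig = ⟨3 | 0⟩
  {0,5,6}:  v_{0} + v_{5} + v_{6} = v_{8} — sig = ⟨3 | 1⟩
  {0,5,7}:  v_{0} + v_{5} + v_{7} = v_{3} — sig = ⟨3 | 1⟩
  {0,3,5,8}:  v_{0} + v_{3} + v_{5} + v_{8} = v_{2} — sig = ⟨4 | 1⟩

Hence PRS(X_Σ) =
    |P|=2: 12 collections, coeffs (), (), (1), (1), (1,1), (1,1), (1,1,1), (1,1,1), (1,1,2), (1,2), (1,2), (1,2,2)
    |P|=3: 3 collections, coeffs (), (1), (1)
    |P|=4: 1 collection, coeffs (1)


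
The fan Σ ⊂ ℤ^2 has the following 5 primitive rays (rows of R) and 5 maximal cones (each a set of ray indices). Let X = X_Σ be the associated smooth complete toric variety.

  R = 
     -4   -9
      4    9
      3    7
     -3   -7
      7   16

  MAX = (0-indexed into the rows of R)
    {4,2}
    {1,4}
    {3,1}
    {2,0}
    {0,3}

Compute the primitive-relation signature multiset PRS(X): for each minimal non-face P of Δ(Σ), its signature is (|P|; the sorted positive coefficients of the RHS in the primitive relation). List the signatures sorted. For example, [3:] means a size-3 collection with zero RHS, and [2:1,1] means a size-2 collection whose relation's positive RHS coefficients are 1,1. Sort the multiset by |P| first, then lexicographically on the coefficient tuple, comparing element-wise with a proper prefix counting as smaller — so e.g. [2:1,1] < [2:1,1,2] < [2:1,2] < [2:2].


The 5 primitive collections of Σ (r=5, n=2):

  P = {0,1}:  v_{0} + v_{1} = 0  so sig = [2:]
  P = {2,3}:  v_{2} + v_{3} = 0  so sig = [2:]
  P = {0,4}:  v_{0} + v_{4} = v_{2}  so sig = [2:1]
  P = {1,2}:  v_{1} + v_{2} = v_{4}  so sig = [2:1]
  P = {3,4}:  v_{3} + v_{4} = v_{1}  so sig = [2:1]

Sorted signature multiset PRS(X):
    |P|=2: 5 collections, coeffs (), (), (1), (1), (1)


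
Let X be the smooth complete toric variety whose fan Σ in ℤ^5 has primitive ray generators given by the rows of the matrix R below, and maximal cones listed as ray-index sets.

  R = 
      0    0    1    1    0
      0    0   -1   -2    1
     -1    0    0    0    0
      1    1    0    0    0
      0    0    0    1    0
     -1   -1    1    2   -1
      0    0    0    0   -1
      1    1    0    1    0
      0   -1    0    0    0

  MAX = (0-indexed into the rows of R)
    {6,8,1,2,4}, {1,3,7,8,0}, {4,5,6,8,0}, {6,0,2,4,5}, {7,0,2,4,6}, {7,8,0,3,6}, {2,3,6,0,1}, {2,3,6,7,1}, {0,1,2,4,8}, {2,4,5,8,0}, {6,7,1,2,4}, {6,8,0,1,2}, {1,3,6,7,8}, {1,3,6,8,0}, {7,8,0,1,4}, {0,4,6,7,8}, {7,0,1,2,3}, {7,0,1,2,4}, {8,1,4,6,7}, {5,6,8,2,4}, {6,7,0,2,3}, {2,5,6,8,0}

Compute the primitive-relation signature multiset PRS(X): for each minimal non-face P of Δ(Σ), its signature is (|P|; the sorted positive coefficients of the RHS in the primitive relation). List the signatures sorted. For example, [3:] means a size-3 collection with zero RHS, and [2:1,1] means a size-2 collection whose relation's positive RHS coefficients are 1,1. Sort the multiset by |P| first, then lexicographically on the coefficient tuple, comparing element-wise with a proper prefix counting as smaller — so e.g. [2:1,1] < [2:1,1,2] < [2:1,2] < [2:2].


Minimal non-faces — 9 found among 9 rays, 22 max cones:

  • {3,4}:  v_{3} + v_{4} = v_{7}  ⟹  sig = [2:1]
  • {1,5}:  v_{1} + v_{5} = v_{2} + v_{8}  ⟹  sig = [2:1,1]
  • {3,5}:  v_{3} + v_{5} = v_{0} + v_{4} + v_{6}  ⟹  sig = [2:1,1,1]
  • {5,7}:  v_{5} + v_{7} = v_{0} + 2·v_{4} + v_{6}  ⟹  sig = [2:1,1,2]
  • {2,3,8}:  v_{2} + v_{3} + v_{8} = 0  ⟹  sig = [3:]
  • {2,7,8}:  v_{2} + v_{7} + v_{8} = v_{4}  ⟹  sig = [3:1]
  • {0,1,4,6}:  v_{0} + v_{1} + v_{4} + v_{6} = 0  ⟹  sig = [4:]
  • {0,1,6,7}:  v_{0} + v_{1} + v_{6} + v_{7} = v_{3}  ⟹  sig = [4:1]
  • {0,2,4,6,8}:  v_{0} + v_{2} + v_{4} + v_{6} + v_{8} = v_{5}  ⟹  sig = [5:1]

Signatures (|P|; sorted positive RHS coefficients), sorted:
{ [2:1],  [2:1,1],  [2:1,1,1],  [2:1,1,2],  [3:],  [3:1],  [4:],  [4:1],  [5:1] }


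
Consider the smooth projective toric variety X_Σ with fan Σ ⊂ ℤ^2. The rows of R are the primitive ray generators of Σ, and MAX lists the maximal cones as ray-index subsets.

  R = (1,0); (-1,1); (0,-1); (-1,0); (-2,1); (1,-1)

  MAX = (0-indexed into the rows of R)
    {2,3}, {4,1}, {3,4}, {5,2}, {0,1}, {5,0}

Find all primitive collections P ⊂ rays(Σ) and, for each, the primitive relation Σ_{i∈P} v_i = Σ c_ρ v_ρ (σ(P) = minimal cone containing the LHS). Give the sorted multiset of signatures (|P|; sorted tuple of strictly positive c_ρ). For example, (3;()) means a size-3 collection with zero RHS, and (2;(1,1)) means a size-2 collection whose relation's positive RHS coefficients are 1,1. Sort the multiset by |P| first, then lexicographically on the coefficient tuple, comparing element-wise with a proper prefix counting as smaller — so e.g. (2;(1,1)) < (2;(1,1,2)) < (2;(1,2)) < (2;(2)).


The 9 primitive collections of Σ (r=6, n=2):

  • {0,3}:  v_{0} + v_{3} = 0  ⇒ sig = (2;())
  • {1,5}:  v_{1} + v_{5} = 0  ⇒ sig = (2;())
  • {0,2}:  v_{0} + v_{2} = v_{5}  ⇒ sig = (2;(1))
  • {0,4}:  v_{0} + v_{4} = v_{1}  ⇒ sig = (2;(1))
  • {1,2}:  v_{1} + v_{2} = v_{3}  ⇒ sig = (2;(1))
  • {1,3}:  v_{1} + v_{3} = v_{4}  ⇒ sig = (2;(1))
  • {3,5}:  v_{3} + v_{5} = v_{2}  ⇒ sig = (2;(1))
  • {4,5}:  v_{4} + v_{5} = v_{3}  ⇒ sig = (2;(1))
  • {2,4}:  v_{2} + v_{4} = 2·v_{3}  ⇒ sig = (2;(2))

so the primitive-relation signature multiset is
[(2;()), (2;()), (2;(1)), (2;(1)), (2;(1)), (2;(1)), (2;(1)), (2;(1)), (2;(2))]


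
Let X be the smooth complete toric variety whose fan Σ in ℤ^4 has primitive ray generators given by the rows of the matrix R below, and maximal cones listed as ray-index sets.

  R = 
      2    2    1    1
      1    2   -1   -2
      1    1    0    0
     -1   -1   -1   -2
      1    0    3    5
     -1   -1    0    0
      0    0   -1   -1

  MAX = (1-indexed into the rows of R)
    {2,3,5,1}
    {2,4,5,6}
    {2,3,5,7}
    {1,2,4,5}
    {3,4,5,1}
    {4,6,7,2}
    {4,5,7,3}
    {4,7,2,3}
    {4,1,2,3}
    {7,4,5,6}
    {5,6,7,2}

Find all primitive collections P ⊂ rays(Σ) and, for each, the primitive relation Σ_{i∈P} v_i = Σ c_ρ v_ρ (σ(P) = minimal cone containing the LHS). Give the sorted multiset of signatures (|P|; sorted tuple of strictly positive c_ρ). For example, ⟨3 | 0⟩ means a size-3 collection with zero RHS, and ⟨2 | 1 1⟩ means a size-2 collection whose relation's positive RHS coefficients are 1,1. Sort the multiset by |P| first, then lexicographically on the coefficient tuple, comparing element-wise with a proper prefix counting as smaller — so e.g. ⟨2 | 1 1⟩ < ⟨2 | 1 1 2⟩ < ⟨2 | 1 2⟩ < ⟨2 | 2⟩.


Δ(Σ) — 7 vertices, 5 min non-faces:

  P = {3,6}:  v_{3} + v_{6} = 0  so sig = ⟨2 | 0⟩
  P = {1,6}:  v_{1} + v_{6} = v_{2} + v_{4} + v_{5}  so sig = ⟨2 | 1 1 1⟩
  P = {1,7}:  v_{1} + v_{7} = 2·v_{3}  so sig = ⟨2 | 2⟩
  P = {2,3,4,5}:  v_{2} + v_{3} + v_{4} + v_{5} = v_{1}  so sig = ⟨4 | 1⟩
  P = {2,4,5,7}:  v_{2} + v_{4} + v_{5} + v_{7} = v_{3}  so sig = ⟨4 | 1⟩

so the primitive-relation signature multiset is
    |P|=2: 3 collections, coeffs (), (1,1,1), (2)
    |P|=4: 2 collections, coeffs (1), (1)


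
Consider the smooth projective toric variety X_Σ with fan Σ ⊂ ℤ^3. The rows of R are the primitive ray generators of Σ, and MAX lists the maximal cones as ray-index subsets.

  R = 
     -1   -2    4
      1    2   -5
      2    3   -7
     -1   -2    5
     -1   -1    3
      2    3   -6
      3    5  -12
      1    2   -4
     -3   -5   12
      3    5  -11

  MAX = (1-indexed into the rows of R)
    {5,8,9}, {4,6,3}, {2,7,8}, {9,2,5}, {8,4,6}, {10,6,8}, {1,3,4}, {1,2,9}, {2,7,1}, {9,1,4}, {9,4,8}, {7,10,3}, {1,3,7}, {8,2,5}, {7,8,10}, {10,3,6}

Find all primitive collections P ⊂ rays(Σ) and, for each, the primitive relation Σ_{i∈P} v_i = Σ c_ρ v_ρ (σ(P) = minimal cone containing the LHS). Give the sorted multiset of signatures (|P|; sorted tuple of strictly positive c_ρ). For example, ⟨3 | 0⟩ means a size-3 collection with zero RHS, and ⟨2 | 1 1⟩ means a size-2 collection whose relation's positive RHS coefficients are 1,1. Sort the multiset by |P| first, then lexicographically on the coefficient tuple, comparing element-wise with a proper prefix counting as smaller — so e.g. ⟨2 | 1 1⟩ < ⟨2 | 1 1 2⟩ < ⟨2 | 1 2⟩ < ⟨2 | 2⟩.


22 minimal non-faces of Δ(Σ) (on 10 rays):

  P={1,8}:  v_{1} + v_{8} = 0  ⟹  sig = ⟨2 | 0⟩
  P={2,4}:  v_{2} + v_{4} = 0  ⟹  sig = ⟨2 | 0⟩
  P={7,9}:  v_{7} + v_{9} = 0  ⟹  sig = ⟨2 | 0⟩
  P={1,10}:  v_{1} + v_{10} = v_{3}  ⟹  sig = ⟨2 | 1⟩
  P={2,3}:  v_{2} + v_{3} = v_{7}  ⟹  sig = ⟨2 | 1⟩
  P={2,6}:  v_{2} + v_{6} = v_{10}  ⟹  sig = ⟨2 | 1⟩
  P={3,5}:  v_{3} + v_{5} = v_{8}  ⟹  sig = ⟨2 | 1⟩
  P={3,8}:  v_{3} + v_{8} = v_{10}  ⟹  sig = ⟨2 | 1⟩
  P={3,9}:  v_{3} + v_{9} = v_{4}  ⟹  sig = ⟨2 | 1⟩
  P={4,7}:  v_{4} + v_{7} = v_{3}  ⟹  sig = ⟨2 | 1⟩
  P={4,10}:  v_{4} + v_{10} = v_{6}  ⟹  sig = ⟨2 | 1⟩
  P={1,5}:  v_{1} + v_{5} = v_{2} + v_{9}  ⟹  sig = ⟨2 | 1 1⟩
  P={1,6}:  v_{1} + v_{6} = v_{3} + v_{4}  ⟹  sig = ⟨2 | 1 1⟩
  P={2,10}:  v_{2} + v_{10} = v_{7} + v_{8}  ⟹  sig = ⟨2 | 1 1⟩
  P={4,5}:  v_{4} + v_{5} = v_{8} + v_{9}  ⟹  sig = ⟨2 | 1 1⟩
  P={5,7}:  v_{5} + v_{7} = v_{2} + v_{8}  ⟹  sig = ⟨2 | 1 1⟩
  P={6,7}:  v_{6} + v_{7} = v_{3} + v_{10}  ⟹  sig = ⟨2 | 1 1⟩
  P={9,10}:  v_{9} + v_{10} = v_{4} + v_{8}  ⟹  sig = ⟨2 | 1 1⟩
  P={5,6}:  v_{5} + v_{6} = v_{4} + 2·v_{8}  ⟹  sig = ⟨2 | 1 2⟩
  P={6,9}:  v_{6} + v_{9} = 2·v_{4} + v_{8}  ⟹  sig = ⟨2 | 1 2⟩
  P={5,10}:  v_{5} + v_{10} = 2·v_{8}  ⟹  sig = ⟨2 | 2⟩
  P={2,8,9}:  v_{2} + v_{8} + v_{9} = v_{5}  ⟹  sig = ⟨3 | 1⟩

so the primitive-relation signature multiset is
{ ⟨2 | 0⟩ ×3,  ⟨2 | 1⟩ ×8,  ⟨2 | 1 1⟩ ×7,  ⟨2 | 1 2⟩ ×2,  ⟨2 | 2⟩,  ⟨3 | 1⟩ }
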